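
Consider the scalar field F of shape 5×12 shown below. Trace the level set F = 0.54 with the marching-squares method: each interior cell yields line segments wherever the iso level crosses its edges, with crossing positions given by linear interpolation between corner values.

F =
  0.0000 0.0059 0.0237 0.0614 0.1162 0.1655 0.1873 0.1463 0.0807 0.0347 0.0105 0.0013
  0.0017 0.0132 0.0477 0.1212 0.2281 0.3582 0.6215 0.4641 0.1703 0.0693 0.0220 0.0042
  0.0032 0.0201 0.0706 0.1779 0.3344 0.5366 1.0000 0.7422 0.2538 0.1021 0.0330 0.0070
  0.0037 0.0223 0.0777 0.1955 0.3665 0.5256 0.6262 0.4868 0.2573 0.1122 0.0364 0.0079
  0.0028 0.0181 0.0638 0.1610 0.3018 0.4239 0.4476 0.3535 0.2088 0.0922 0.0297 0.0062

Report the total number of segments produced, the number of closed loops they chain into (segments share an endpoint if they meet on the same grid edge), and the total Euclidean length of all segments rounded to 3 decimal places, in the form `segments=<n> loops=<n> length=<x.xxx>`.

cell (0,5): code 0100 → (0.812,6.000)–(1.000,5.690)
cell (0,6): code 1000 → (1.000,6.518)–(0.812,6.000)
cell (1,5): code 0110 → (1.000,5.690)–(2.000,5.007)
cell (1,6): code 1101 → (1.273,7.000)–(1.000,6.518)
cell (1,7): code 1000 → (2.000,7.414)–(1.273,7.000)
cell (2,5): code 0110 → (2.000,5.007)–(3.000,5.143)
cell (2,6): code 1011 → (3.000,6.618)–(2.792,7.000)
cell (2,7): code 0001 → (2.792,7.000)–(2.000,7.414)
cell (3,5): code 0010 → (3.000,5.143)–(3.483,6.000)
cell (3,6): code 0001 → (3.483,6.000)–(3.000,6.618)
total: 10 segments, chained into 1 closed loop(s), length Σ = 7.619827

segments=10 loops=1 length=7.620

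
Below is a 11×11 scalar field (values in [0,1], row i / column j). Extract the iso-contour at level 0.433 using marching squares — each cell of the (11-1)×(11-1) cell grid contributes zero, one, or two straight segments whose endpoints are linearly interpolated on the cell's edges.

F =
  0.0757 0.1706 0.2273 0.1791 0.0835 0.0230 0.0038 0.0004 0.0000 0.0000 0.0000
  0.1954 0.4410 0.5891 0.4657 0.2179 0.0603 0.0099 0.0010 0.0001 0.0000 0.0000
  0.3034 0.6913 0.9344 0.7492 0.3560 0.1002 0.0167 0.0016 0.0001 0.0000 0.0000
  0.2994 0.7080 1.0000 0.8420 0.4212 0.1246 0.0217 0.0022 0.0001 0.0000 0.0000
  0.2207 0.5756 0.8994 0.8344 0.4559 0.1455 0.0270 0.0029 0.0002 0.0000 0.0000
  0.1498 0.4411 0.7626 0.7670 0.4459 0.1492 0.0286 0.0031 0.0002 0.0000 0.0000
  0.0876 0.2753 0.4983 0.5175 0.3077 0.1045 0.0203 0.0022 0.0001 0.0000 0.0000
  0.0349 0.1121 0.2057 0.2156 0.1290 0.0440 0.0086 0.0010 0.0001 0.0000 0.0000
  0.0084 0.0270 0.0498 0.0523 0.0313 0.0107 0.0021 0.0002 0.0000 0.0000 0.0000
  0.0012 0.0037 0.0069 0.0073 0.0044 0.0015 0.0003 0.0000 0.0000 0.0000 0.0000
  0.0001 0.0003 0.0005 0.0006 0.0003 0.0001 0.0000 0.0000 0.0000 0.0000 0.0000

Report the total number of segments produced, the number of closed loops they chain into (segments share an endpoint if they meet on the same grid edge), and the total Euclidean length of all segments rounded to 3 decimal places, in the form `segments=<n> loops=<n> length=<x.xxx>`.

cell (0,0): code 0100 → (0.970,1.000)–(1.000,0.967)
cell (0,1): code 1100 → (0.569,2.000)–(0.970,1.000)
cell (0,2): code 1100 → (0.886,3.000)–(0.569,2.000)
cell (0,3): code 1000 → (1.000,3.132)–(0.886,3.000)
cell (1,0): code 0110 → (1.000,0.967)–(2.000,0.334)
cell (1,3): code 1001 → (2.000,3.804)–(1.000,3.132)
cell (2,0): code 0110 → (2.000,0.334)–(3.000,0.327)
cell (2,3): code 1001 → (3.000,3.972)–(2.000,3.804)
cell (3,0): code 0110 → (3.000,0.327)–(4.000,0.598)
cell (3,3): code 1101 → (3.340,4.000)–(3.000,3.972)
cell (3,4): code 1000 → (4.000,4.074)–(3.340,4.000)
cell (4,0): code 0110 → (4.000,0.598)–(5.000,0.972)
cell (4,4): code 1001 → (5.000,4.043)–(4.000,4.074)
cell (5,0): code 0010 → (5.000,0.972)–(5.049,1.000)
cell (5,1): code 0111 → (5.049,1.000)–(6.000,1.707)
cell (5,3): code 1011 → (6.000,3.403)–(5.093,4.000)
cell (5,4): code 0001 → (5.093,4.000)–(5.000,4.043)
cell (6,1): code 0010 → (6.000,1.707)–(6.223,2.000)
cell (6,2): code 0011 → (6.223,2.000)–(6.280,3.000)
cell (6,3): code 0001 → (6.280,3.000)–(6.000,3.403)
total: 20 segments, chained into 1 closed loop(s), length Σ = 15.147802

segments=20 loops=1 length=15.148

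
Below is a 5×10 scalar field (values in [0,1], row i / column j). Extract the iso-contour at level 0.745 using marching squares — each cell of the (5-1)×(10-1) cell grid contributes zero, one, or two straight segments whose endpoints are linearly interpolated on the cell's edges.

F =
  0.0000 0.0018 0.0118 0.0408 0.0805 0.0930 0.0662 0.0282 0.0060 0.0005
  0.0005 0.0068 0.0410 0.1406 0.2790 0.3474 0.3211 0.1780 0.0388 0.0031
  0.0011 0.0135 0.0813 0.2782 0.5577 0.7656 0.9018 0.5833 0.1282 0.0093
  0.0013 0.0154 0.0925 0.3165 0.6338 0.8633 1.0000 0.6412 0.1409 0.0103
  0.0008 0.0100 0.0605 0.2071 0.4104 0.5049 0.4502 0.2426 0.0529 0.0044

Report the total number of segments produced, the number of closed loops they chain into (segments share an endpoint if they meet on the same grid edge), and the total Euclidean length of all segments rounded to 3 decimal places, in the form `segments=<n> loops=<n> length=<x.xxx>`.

segments=8 loops=1 length=6.273

cell (1,4): code 0100 → (1.951,5.000)–(2.000,4.901)
cell (1,5): code 1100 → (1.730,6.000)–(1.951,5.000)
cell (1,6): code 1000 → (2.000,6.492)–(1.730,6.000)
cell (2,4): code 0110 → (2.000,4.901)–(3.000,4.485)
cell (2,6): code 1001 → (3.000,6.711)–(2.000,6.492)
cell (3,4): code 0010 → (3.000,4.485)–(3.330,5.000)
cell (3,5): code 0011 → (3.330,5.000)–(3.464,6.000)
cell (3,6): code 0001 → (3.464,6.000)–(3.000,6.711)
total: 8 segments, chained into 1 closed loop(s), length Σ = 6.272672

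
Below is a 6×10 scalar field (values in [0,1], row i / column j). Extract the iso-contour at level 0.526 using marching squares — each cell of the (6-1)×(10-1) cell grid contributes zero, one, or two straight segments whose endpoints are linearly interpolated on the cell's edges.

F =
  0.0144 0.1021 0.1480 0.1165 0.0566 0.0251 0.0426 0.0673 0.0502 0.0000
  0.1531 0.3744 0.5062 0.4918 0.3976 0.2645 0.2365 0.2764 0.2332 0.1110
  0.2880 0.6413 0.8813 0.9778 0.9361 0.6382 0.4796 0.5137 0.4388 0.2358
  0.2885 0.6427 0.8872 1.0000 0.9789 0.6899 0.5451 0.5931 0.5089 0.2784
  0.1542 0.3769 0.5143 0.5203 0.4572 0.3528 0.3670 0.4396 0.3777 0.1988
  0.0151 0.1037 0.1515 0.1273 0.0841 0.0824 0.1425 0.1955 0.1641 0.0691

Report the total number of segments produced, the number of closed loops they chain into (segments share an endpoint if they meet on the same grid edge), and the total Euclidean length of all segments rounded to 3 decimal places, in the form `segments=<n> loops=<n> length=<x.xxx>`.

segments=18 loops=1 length=17.411

cell (1,0): code 0100 → (1.568,1.000)–(2.000,0.674)
cell (1,1): code 1100 → (1.053,2.000)–(1.568,1.000)
cell (1,2): code 1100 → (1.070,3.000)–(1.053,2.000)
cell (1,3): code 1100 → (1.238,4.000)–(1.070,3.000)
cell (1,4): code 1100 → (1.700,5.000)–(1.238,4.000)
cell (1,5): code 1000 → (2.000,5.707)–(1.700,5.000)
cell (2,0): code 0110 → (2.000,0.674)–(3.000,0.671)
cell (2,5): code 1101 → (2.708,6.000)–(2.000,5.707)
cell (2,6): code 1100 → (2.155,7.000)–(2.708,6.000)
cell (2,7): code 1000 → (3.000,7.797)–(2.155,7.000)
cell (3,0): code 0010 → (3.000,0.671)–(3.439,1.000)
cell (3,1): code 0011 → (3.439,1.000)–(3.969,2.000)
cell (3,2): code 0011 → (3.969,2.000)–(3.988,3.000)
cell (3,3): code 0011 → (3.988,3.000)–(3.868,4.000)
cell (3,4): code 0011 → (3.868,4.000)–(3.486,5.000)
cell (3,5): code 0011 → (3.486,5.000)–(3.107,6.000)
cell (3,6): code 0011 → (3.107,6.000)–(3.437,7.000)
cell (3,7): code 0001 → (3.437,7.000)–(3.000,7.797)
total: 18 segments, chained into 1 closed loop(s), length Σ = 17.410913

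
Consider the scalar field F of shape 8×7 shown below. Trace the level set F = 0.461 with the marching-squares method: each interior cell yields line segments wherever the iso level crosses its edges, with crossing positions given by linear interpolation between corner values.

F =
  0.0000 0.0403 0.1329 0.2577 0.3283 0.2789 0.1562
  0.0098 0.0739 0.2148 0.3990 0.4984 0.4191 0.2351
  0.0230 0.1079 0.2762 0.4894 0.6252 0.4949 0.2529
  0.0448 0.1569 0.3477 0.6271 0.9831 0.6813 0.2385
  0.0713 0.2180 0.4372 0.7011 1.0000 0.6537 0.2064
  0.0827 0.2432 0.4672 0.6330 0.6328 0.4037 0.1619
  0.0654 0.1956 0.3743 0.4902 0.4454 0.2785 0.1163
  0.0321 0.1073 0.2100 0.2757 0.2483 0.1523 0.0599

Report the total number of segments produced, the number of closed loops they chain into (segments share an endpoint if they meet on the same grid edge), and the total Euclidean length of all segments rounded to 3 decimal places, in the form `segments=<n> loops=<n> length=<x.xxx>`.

cell (0,3): code 0100 → (0.780,4.000)–(1.000,3.624)
cell (0,4): code 1000 → (1.000,4.472)–(0.780,4.000)
cell (1,2): code 0100 → (1.686,3.000)–(2.000,2.867)
cell (1,3): code 1110 → (1.000,3.624)–(1.686,3.000)
cell (1,4): code 1101 → (1.553,5.000)–(1.000,4.472)
cell (1,5): code 1000 → (2.000,5.140)–(1.553,5.000)
cell (2,2): code 0110 → (2.000,2.867)–(3.000,2.406)
cell (2,5): code 1001 → (3.000,5.498)–(2.000,5.140)
cell (3,2): code 0110 → (3.000,2.406)–(4.000,2.090)
cell (3,5): code 1001 → (4.000,5.431)–(3.000,5.498)
cell (4,1): code 0100 → (4.793,2.000)–(5.000,1.972)
cell (4,2): code 1110 → (4.000,2.090)–(4.793,2.000)
cell (4,4): code 1011 → (5.000,4.750)–(4.771,5.000)
cell (4,5): code 0001 → (4.771,5.000)–(4.000,5.431)
cell (5,1): code 0010 → (5.000,1.972)–(5.067,2.000)
cell (5,2): code 0111 → (5.067,2.000)–(6.000,2.748)
cell (5,3): code 1011 → (6.000,3.652)–(5.917,4.000)
cell (5,4): code 0001 → (5.917,4.000)–(5.000,4.750)
cell (6,2): code 0010 → (6.000,2.748)–(6.136,3.000)
cell (6,3): code 0001 → (6.136,3.000)–(6.000,3.652)
total: 20 segments, chained into 1 closed loop(s), length Σ = 13.663923

segments=20 loops=1 length=13.664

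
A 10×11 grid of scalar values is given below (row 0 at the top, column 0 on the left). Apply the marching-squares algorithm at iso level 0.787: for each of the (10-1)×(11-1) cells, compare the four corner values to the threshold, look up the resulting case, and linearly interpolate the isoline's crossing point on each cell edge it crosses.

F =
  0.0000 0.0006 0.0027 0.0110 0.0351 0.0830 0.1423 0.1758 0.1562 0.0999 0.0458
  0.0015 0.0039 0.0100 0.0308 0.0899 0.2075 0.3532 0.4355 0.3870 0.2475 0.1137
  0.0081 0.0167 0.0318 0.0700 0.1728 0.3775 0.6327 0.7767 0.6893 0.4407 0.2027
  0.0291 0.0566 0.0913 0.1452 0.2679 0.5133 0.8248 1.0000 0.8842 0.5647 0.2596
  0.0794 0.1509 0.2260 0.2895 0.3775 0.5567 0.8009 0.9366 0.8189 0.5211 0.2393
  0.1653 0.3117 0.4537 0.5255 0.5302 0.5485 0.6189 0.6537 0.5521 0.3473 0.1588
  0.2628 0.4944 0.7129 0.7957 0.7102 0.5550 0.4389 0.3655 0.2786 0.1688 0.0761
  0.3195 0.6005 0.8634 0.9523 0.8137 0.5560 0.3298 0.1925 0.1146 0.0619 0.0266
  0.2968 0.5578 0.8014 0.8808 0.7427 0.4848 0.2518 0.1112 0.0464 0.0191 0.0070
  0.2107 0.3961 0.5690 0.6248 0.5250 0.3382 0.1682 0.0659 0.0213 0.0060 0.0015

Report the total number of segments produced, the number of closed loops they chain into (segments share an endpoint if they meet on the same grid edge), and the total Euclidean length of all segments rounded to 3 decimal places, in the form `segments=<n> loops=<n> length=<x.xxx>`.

segments=22 loops=2 length=14.910

cell (2,5): code 0100 → (2.803,6.000)–(3.000,5.879)
cell (2,6): code 1100 → (2.046,7.000)–(2.803,6.000)
cell (2,7): code 1100 → (2.501,8.000)–(2.046,7.000)
cell (2,8): code 1000 → (3.000,8.304)–(2.501,8.000)
cell (3,5): code 0110 → (3.000,5.879)–(4.000,5.943)
cell (3,8): code 1001 → (4.000,8.107)–(3.000,8.304)
cell (4,5): code 0010 → (4.000,5.943)–(4.076,6.000)
cell (4,6): code 0011 → (4.076,6.000)–(4.529,7.000)
cell (4,7): code 0011 → (4.529,7.000)–(4.120,8.000)
cell (4,8): code 0001 → (4.120,8.000)–(4.000,8.107)
cell (5,2): code 0100 → (5.968,3.000)–(6.000,2.895)
cell (5,3): code 1000 → (6.000,3.102)–(5.968,3.000)
cell (6,1): code 0100 → (6.492,2.000)–(7.000,1.709)
cell (6,2): code 1110 → (6.000,2.895)–(6.492,2.000)
cell (6,3): code 1101 → (6.742,4.000)–(6.000,3.102)
cell (6,4): code 1000 → (7.000,4.104)–(6.742,4.000)
cell (7,1): code 0110 → (7.000,1.709)–(8.000,1.941)
cell (7,3): code 1011 → (8.000,3.679)–(7.376,4.000)
cell (7,4): code 0001 → (7.376,4.000)–(7.000,4.104)
cell (8,1): code 0010 → (8.000,1.941)–(8.062,2.000)
cell (8,2): code 0011 → (8.062,2.000)–(8.366,3.000)
cell (8,3): code 0001 → (8.366,3.000)–(8.000,3.679)
total: 22 segments, chained into 2 closed loop(s), length Σ = 14.910404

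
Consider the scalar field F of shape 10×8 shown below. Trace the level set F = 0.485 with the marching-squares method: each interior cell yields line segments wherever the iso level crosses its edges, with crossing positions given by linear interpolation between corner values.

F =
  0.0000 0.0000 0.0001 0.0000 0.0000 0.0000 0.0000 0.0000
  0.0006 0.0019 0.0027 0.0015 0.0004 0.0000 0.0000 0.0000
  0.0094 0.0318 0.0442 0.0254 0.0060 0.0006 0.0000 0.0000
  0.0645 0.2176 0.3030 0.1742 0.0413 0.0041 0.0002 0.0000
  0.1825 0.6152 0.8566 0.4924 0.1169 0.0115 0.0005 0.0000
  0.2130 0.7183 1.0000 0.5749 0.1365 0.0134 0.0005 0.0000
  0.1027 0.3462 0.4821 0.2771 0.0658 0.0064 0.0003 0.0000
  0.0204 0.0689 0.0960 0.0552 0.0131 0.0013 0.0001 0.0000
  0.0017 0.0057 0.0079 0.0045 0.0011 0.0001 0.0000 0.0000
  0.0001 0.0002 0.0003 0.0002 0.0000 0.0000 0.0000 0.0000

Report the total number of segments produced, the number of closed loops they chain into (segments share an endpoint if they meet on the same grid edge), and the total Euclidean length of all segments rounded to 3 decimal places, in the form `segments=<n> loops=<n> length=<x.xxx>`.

cell (3,0): code 0100 → (3.673,1.000)–(4.000,0.699)
cell (3,1): code 1100 → (3.329,2.000)–(3.673,1.000)
cell (3,2): code 1100 → (3.977,3.000)–(3.329,2.000)
cell (3,3): code 1000 → (4.000,3.020)–(3.977,3.000)
cell (4,0): code 0110 → (4.000,0.699)–(5.000,0.538)
cell (4,3): code 1001 → (5.000,3.205)–(4.000,3.020)
cell (5,0): code 0010 → (5.000,0.538)–(5.627,1.000)
cell (5,1): code 0011 → (5.627,1.000)–(5.994,2.000)
cell (5,2): code 0011 → (5.994,2.000)–(5.302,3.000)
cell (5,3): code 0001 → (5.302,3.000)–(5.000,3.205)
total: 10 segments, chained into 1 closed loop(s), length Σ = 8.179439

segments=10 loops=1 length=8.179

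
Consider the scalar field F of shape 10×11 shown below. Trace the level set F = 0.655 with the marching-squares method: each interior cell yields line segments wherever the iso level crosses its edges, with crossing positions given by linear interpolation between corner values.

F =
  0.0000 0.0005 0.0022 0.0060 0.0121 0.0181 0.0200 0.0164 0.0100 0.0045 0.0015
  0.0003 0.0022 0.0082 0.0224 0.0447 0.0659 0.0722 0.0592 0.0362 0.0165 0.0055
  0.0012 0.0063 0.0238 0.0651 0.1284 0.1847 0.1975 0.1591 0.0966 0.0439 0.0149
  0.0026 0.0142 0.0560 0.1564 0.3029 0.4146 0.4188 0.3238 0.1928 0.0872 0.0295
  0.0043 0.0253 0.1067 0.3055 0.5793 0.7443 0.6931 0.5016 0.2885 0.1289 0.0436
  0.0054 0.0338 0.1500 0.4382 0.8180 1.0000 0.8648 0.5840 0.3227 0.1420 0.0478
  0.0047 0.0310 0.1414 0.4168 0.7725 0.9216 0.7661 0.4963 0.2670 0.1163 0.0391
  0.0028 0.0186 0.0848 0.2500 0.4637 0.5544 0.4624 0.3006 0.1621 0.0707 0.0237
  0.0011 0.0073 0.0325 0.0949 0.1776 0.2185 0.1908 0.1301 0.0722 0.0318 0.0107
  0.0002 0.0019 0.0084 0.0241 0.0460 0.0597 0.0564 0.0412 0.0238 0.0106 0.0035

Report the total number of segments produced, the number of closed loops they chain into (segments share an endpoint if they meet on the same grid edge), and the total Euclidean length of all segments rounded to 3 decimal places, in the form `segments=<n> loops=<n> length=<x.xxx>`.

segments=12 loops=1 length=9.596

cell (3,4): code 0100 → (3.729,5.000)–(4.000,4.459)
cell (3,5): code 1100 → (3.861,6.000)–(3.729,5.000)
cell (3,6): code 1000 → (4.000,6.199)–(3.861,6.000)
cell (4,3): code 0100 → (4.317,4.000)–(5.000,3.571)
cell (4,4): code 1110 → (4.000,4.459)–(4.317,4.000)
cell (4,6): code 1001 → (5.000,6.747)–(4.000,6.199)
cell (5,3): code 0110 → (5.000,3.571)–(6.000,3.670)
cell (5,6): code 1001 → (6.000,6.412)–(5.000,6.747)
cell (6,3): code 0010 → (6.000,3.670)–(6.381,4.000)
cell (6,4): code 0011 → (6.381,4.000)–(6.726,5.000)
cell (6,5): code 0011 → (6.726,5.000)–(6.366,6.000)
cell (6,6): code 0001 → (6.366,6.000)–(6.000,6.412)
total: 12 segments, chained into 1 closed loop(s), length Σ = 9.596402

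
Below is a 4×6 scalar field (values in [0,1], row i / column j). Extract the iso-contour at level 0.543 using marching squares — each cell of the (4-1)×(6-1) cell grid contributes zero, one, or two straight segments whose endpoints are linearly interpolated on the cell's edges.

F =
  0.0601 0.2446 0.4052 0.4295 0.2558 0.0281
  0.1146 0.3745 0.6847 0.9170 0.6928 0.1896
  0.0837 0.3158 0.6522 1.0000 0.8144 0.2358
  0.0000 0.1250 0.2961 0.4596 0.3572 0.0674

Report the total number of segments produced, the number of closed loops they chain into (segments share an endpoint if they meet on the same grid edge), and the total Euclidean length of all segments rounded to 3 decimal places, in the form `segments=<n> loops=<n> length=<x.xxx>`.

cell (0,1): code 0100 → (0.493,2.000)–(1.000,1.543)
cell (0,2): code 1100 → (0.233,3.000)–(0.493,2.000)
cell (0,3): code 1100 → (0.657,4.000)–(0.233,3.000)
cell (0,4): code 1000 → (1.000,4.298)–(0.657,4.000)
cell (1,1): code 0110 → (1.000,1.543)–(2.000,1.675)
cell (1,4): code 1001 → (2.000,4.469)–(1.000,4.298)
cell (2,1): code 0010 → (2.000,1.675)–(2.307,2.000)
cell (2,2): code 0011 → (2.307,2.000)–(2.846,3.000)
cell (2,3): code 0011 → (2.846,3.000)–(2.594,4.000)
cell (2,4): code 0001 → (2.594,4.000)–(2.000,4.469)
total: 10 segments, chained into 1 closed loop(s), length Σ = 8.649752

segments=10 loops=1 length=8.650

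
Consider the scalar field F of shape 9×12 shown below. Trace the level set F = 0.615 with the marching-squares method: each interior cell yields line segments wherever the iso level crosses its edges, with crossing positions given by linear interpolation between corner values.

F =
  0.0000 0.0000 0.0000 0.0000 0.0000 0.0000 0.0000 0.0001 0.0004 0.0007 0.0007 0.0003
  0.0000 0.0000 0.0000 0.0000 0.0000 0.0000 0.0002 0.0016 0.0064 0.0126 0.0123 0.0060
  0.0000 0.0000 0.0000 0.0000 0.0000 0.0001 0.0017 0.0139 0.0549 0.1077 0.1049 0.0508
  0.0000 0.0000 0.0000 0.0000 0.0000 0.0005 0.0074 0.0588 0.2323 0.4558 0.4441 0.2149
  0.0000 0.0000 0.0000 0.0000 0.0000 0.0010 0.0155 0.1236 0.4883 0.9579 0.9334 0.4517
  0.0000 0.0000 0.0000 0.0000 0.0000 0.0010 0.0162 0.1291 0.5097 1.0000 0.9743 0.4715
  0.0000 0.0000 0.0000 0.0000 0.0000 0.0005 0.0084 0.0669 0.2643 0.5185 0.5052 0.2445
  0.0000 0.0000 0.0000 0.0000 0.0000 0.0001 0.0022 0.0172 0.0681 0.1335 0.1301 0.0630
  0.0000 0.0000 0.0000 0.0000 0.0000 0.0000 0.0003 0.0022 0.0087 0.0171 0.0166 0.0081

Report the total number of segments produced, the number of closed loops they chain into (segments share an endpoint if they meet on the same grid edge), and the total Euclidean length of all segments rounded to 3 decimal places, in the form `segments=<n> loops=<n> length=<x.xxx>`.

cell (3,8): code 0100 → (3.317,9.000)–(4.000,8.270)
cell (3,9): code 1100 → (3.349,10.000)–(3.317,9.000)
cell (3,10): code 1000 → (4.000,10.661)–(3.349,10.000)
cell (4,8): code 0110 → (4.000,8.270)–(5.000,8.215)
cell (4,10): code 1001 → (5.000,10.715)–(4.000,10.661)
cell (5,8): code 0010 → (5.000,8.215)–(5.800,9.000)
cell (5,9): code 0011 → (5.800,9.000)–(5.766,10.000)
cell (5,10): code 0001 → (5.766,10.000)–(5.000,10.715)
total: 8 segments, chained into 1 closed loop(s), length Σ = 8.099583

segments=8 loops=1 length=8.100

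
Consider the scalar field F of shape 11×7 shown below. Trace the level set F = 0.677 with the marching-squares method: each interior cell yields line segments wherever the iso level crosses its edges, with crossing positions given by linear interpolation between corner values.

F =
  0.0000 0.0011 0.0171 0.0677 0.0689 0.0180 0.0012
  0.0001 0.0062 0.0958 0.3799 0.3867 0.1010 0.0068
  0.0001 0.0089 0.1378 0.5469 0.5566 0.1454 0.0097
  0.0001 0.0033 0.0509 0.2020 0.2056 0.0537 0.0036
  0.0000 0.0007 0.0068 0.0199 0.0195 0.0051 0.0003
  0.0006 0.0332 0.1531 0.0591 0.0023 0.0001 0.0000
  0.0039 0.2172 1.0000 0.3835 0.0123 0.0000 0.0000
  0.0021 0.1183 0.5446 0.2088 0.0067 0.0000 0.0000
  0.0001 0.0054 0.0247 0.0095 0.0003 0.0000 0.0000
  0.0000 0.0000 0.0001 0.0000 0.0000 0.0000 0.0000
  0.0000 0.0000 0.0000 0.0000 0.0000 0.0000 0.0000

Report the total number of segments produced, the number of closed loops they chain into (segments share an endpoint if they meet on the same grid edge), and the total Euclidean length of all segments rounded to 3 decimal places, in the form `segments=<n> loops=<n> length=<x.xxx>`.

cell (5,1): code 0100 → (5.619,2.000)–(6.000,1.587)
cell (5,2): code 1000 → (6.000,2.524)–(5.619,2.000)
cell (6,1): code 0010 → (6.000,1.587)–(6.709,2.000)
cell (6,2): code 0001 → (6.709,2.000)–(6.000,2.524)
total: 4 segments, chained into 1 closed loop(s), length Σ = 2.912276

segments=4 loops=1 length=2.912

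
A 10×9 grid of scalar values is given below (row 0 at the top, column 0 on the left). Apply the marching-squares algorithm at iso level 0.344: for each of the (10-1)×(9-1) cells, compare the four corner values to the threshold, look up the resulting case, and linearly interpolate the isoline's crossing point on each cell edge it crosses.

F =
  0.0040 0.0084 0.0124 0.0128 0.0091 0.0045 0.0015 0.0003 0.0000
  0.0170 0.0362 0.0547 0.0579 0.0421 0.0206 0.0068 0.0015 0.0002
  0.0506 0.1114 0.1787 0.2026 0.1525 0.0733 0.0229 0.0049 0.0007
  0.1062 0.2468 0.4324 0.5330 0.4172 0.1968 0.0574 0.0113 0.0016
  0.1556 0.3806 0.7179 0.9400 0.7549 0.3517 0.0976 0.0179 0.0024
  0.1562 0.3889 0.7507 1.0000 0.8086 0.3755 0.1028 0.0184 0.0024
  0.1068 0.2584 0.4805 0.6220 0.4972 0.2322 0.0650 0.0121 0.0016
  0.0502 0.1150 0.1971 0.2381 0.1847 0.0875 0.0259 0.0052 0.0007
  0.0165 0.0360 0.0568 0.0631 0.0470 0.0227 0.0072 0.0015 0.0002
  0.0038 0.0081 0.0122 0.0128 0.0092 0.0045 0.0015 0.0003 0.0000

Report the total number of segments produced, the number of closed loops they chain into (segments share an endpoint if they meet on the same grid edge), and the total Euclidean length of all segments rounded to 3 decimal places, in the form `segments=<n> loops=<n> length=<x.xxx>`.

cell (2,1): code 0100 → (2.652,2.000)–(3.000,1.524)
cell (2,2): code 1100 → (2.428,3.000)–(2.652,2.000)
cell (2,3): code 1100 → (2.723,4.000)–(2.428,3.000)
cell (2,4): code 1000 → (3.000,4.332)–(2.723,4.000)
cell (3,0): code 0100 → (3.726,1.000)–(4.000,0.837)
cell (3,1): code 1110 → (3.000,1.524)–(3.726,1.000)
cell (3,4): code 1101 → (3.950,5.000)–(3.000,4.332)
cell (3,5): code 1000 → (4.000,5.030)–(3.950,5.000)
cell (4,0): code 0110 → (4.000,0.837)–(5.000,0.807)
cell (4,5): code 1001 → (5.000,5.116)–(4.000,5.030)
cell (5,0): code 0010 → (5.000,0.807)–(5.344,1.000)
cell (5,1): code 0111 → (5.344,1.000)–(6.000,1.385)
cell (5,4): code 1011 → (6.000,4.578)–(5.220,5.000)
cell (5,5): code 0001 → (5.220,5.000)–(5.000,5.116)
cell (6,1): code 0010 → (6.000,1.385)–(6.482,2.000)
cell (6,2): code 0011 → (6.482,2.000)–(6.724,3.000)
cell (6,3): code 0011 → (6.724,3.000)–(6.490,4.000)
cell (6,4): code 0001 → (6.490,4.000)–(6.000,4.578)
total: 18 segments, chained into 1 closed loop(s), length Σ = 13.412704

segments=18 loops=1 length=13.413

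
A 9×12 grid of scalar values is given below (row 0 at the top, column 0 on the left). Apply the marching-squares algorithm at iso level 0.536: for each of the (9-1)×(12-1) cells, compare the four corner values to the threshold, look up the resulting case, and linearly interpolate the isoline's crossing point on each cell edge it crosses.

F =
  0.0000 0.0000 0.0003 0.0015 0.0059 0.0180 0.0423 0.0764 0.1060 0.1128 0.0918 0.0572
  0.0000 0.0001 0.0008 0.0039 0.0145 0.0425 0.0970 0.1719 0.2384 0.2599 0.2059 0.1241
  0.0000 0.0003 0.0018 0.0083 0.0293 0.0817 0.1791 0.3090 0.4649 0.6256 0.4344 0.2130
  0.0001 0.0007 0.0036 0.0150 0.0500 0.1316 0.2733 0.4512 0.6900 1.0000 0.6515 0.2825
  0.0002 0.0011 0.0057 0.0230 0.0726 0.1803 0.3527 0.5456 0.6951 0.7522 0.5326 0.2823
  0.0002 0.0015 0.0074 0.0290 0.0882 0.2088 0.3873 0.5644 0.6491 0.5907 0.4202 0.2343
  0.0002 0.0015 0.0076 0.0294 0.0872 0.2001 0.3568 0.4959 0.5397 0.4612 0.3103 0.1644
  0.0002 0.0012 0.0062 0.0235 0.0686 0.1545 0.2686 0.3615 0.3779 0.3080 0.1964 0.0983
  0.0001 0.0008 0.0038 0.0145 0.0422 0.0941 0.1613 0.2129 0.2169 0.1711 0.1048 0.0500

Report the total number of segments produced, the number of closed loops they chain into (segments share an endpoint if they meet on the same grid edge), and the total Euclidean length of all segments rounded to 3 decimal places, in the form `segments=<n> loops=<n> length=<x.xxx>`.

cell (1,8): code 0100 → (1.755,9.000)–(2.000,8.442)
cell (1,9): code 1000 → (2.000,9.469)–(1.755,9.000)
cell (2,7): code 0100 → (2.316,8.000)–(3.000,7.355)
cell (2,8): code 1110 → (2.000,8.442)–(2.316,8.000)
cell (2,9): code 1101 → (2.468,10.000)–(2.000,9.469)
cell (2,10): code 1000 → (3.000,10.313)–(2.468,10.000)
cell (3,6): code 0100 → (3.898,7.000)–(4.000,6.950)
cell (3,7): code 1110 → (3.000,7.355)–(3.898,7.000)
cell (3,9): code 1011 → (4.000,9.985)–(3.971,10.000)
cell (3,10): code 0001 → (3.971,10.000)–(3.000,10.313)
cell (4,6): code 0110 → (4.000,6.950)–(5.000,6.840)
cell (4,9): code 1001 → (5.000,9.321)–(4.000,9.985)
cell (5,6): code 0010 → (5.000,6.840)–(5.415,7.000)
cell (5,7): code 0111 → (5.415,7.000)–(6.000,7.916)
cell (5,8): code 1011 → (6.000,8.047)–(5.422,9.000)
cell (5,9): code 0001 → (5.422,9.000)–(5.000,9.321)
cell (6,7): code 0010 → (6.000,7.916)–(6.023,8.000)
cell (6,8): code 0001 → (6.023,8.000)–(6.000,8.047)
total: 18 segments, chained into 1 closed loop(s), length Σ = 11.601333

segments=18 loops=1 length=11.601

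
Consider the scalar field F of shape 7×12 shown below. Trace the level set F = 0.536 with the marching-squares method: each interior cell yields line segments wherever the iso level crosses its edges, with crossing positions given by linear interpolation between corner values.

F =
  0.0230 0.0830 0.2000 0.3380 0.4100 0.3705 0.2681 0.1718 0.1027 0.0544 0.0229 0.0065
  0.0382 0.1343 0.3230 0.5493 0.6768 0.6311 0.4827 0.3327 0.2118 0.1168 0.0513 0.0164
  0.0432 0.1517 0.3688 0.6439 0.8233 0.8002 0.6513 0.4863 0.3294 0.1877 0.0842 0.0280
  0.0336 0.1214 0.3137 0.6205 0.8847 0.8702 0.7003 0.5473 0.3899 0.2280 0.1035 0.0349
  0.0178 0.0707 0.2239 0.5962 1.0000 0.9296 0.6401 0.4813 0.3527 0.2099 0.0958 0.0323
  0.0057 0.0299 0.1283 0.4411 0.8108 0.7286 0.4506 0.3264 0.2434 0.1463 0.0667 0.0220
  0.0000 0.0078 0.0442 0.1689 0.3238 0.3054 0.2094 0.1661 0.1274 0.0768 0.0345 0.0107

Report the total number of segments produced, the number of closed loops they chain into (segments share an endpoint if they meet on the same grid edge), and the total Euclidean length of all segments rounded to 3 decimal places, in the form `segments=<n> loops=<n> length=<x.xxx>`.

cell (0,2): code 0100 → (0.937,3.000)–(1.000,2.941)
cell (0,3): code 1100 → (0.472,4.000)–(0.937,3.000)
cell (0,4): code 1100 → (0.635,5.000)–(0.472,4.000)
cell (0,5): code 1000 → (1.000,5.641)–(0.635,5.000)
cell (1,2): code 0110 → (1.000,2.941)–(2.000,2.608)
cell (1,5): code 1101 → (1.316,6.000)–(1.000,5.641)
cell (1,6): code 1000 → (2.000,6.699)–(1.316,6.000)
cell (2,2): code 0110 → (2.000,2.608)–(3.000,2.725)
cell (2,6): code 1101 → (2.815,7.000)–(2.000,6.699)
cell (2,7): code 1000 → (3.000,7.072)–(2.815,7.000)
cell (3,2): code 0110 → (3.000,2.725)–(4.000,2.838)
cell (3,6): code 1011 → (4.000,6.656)–(3.171,7.000)
cell (3,7): code 0001 → (3.171,7.000)–(3.000,7.072)
cell (4,2): code 0010 → (4.000,2.838)–(4.388,3.000)
cell (4,3): code 0111 → (4.388,3.000)–(5.000,3.257)
cell (4,5): code 1011 → (5.000,5.693)–(4.549,6.000)
cell (4,6): code 0001 → (4.549,6.000)–(4.000,6.656)
cell (5,3): code 0010 → (5.000,3.257)–(5.564,4.000)
cell (5,4): code 0011 → (5.564,4.000)–(5.455,5.000)
cell (5,5): code 0001 → (5.455,5.000)–(5.000,5.693)
total: 20 segments, chained into 1 closed loop(s), length Σ = 14.866325

segments=20 loops=1 length=14.866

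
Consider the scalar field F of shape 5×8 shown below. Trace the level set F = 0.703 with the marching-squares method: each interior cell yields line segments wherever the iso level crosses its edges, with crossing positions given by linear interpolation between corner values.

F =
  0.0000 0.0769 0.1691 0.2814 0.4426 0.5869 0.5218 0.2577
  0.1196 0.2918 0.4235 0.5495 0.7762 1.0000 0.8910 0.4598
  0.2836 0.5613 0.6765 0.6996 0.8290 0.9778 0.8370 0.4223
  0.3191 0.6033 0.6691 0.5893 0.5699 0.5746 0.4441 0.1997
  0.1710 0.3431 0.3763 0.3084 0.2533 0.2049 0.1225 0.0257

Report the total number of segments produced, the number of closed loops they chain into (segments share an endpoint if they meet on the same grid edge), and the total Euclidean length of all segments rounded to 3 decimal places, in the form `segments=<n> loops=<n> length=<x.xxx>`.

segments=10 loops=1 length=9.033

cell (0,3): code 0100 → (0.781,4.000)–(1.000,3.677)
cell (0,4): code 1100 → (0.281,5.000)–(0.781,4.000)
cell (0,5): code 1100 → (0.491,6.000)–(0.281,5.000)
cell (0,6): code 1000 → (1.000,6.436)–(0.491,6.000)
cell (1,3): code 0110 → (1.000,3.677)–(2.000,3.026)
cell (1,6): code 1001 → (2.000,6.323)–(1.000,6.436)
cell (2,3): code 0010 → (2.000,3.026)–(2.486,4.000)
cell (2,4): code 0011 → (2.486,4.000)–(2.682,5.000)
cell (2,5): code 0011 → (2.682,5.000)–(2.341,6.000)
cell (2,6): code 0001 → (2.341,6.000)–(2.000,6.323)
total: 10 segments, chained into 1 closed loop(s), length Σ = 9.033310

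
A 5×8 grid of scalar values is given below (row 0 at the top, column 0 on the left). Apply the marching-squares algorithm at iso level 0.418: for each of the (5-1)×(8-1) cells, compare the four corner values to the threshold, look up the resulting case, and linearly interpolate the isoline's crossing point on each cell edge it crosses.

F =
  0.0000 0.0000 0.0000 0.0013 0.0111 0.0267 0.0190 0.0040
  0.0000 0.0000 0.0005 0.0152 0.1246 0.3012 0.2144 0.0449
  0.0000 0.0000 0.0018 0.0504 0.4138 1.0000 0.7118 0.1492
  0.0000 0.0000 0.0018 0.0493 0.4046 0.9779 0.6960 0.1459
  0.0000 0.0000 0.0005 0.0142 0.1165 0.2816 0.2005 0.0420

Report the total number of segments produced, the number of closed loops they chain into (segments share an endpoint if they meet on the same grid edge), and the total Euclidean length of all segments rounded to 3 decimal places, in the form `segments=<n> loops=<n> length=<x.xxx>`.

segments=8 loops=1 length=8.163

cell (1,4): code 0100 → (1.167,5.000)–(2.000,4.007)
cell (1,5): code 1100 → (1.409,6.000)–(1.167,5.000)
cell (1,6): code 1000 → (2.000,6.522)–(1.409,6.000)
cell (2,4): code 0110 → (2.000,4.007)–(3.000,4.023)
cell (2,6): code 1001 → (3.000,6.505)–(2.000,6.522)
cell (3,4): code 0010 → (3.000,4.023)–(3.804,5.000)
cell (3,5): code 0011 → (3.804,5.000)–(3.561,6.000)
cell (3,6): code 0001 → (3.561,6.000)–(3.000,6.505)
total: 8 segments, chained into 1 closed loop(s), length Σ = 8.162781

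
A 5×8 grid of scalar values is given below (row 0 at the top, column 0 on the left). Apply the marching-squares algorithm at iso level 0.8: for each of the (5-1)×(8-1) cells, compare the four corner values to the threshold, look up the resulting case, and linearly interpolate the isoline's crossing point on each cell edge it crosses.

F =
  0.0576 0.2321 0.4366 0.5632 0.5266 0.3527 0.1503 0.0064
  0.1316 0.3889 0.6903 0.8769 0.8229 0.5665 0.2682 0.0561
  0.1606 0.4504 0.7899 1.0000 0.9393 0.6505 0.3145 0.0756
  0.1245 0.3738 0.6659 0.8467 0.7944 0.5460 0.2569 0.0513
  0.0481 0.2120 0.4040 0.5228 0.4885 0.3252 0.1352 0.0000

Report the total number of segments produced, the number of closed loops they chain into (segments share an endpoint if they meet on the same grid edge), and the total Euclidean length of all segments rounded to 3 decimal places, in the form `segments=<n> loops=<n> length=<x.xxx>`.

segments=10 loops=1 length=7.429

cell (0,2): code 0100 → (0.755,3.000)–(1.000,2.588)
cell (0,3): code 1100 → (0.923,4.000)–(0.755,3.000)
cell (0,4): code 1000 → (1.000,4.089)–(0.923,4.000)
cell (1,2): code 0110 → (1.000,2.588)–(2.000,2.048)
cell (1,4): code 1001 → (2.000,4.482)–(1.000,4.089)
cell (2,2): code 0110 → (2.000,2.048)–(3.000,2.742)
cell (2,3): code 1011 → (3.000,3.893)–(2.961,4.000)
cell (2,4): code 0001 → (2.961,4.000)–(2.000,4.482)
cell (3,2): code 0010 → (3.000,2.742)–(3.144,3.000)
cell (3,3): code 0001 → (3.144,3.000)–(3.000,3.893)
total: 10 segments, chained into 1 closed loop(s), length Σ = 7.429194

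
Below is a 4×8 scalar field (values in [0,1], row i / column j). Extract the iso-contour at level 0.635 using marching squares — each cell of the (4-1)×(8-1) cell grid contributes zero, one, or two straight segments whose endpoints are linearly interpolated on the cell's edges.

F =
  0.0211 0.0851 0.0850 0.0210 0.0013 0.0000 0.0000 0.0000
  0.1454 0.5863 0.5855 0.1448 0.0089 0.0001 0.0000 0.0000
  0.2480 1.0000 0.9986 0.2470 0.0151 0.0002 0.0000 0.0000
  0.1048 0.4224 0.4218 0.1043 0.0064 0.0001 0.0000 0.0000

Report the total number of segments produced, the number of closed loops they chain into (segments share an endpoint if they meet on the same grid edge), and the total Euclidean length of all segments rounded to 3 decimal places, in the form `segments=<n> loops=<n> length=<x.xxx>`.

cell (1,0): code 0100 → (1.118,1.000)–(2.000,0.515)
cell (1,1): code 1100 → (1.120,2.000)–(1.118,1.000)
cell (1,2): code 1000 → (2.000,2.484)–(1.120,2.000)
cell (2,0): code 0010 → (2.000,0.515)–(2.632,1.000)
cell (2,1): code 0011 → (2.632,1.000)–(2.630,2.000)
cell (2,2): code 0001 → (2.630,2.000)–(2.000,2.484)
total: 6 segments, chained into 1 closed loop(s), length Σ = 5.602767

segments=6 loops=1 length=5.603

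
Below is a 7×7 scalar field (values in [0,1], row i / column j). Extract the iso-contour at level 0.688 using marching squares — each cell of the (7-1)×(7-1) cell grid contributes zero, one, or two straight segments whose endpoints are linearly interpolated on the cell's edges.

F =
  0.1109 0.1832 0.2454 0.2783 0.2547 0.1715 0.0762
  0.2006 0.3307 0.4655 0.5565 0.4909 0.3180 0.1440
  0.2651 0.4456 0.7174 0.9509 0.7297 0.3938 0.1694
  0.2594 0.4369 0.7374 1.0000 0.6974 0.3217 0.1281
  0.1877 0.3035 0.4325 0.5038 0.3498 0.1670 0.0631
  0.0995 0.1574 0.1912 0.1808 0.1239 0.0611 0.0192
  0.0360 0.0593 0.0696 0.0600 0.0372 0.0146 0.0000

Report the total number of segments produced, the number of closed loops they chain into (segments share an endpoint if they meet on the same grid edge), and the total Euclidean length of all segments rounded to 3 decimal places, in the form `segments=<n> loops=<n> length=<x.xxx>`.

segments=10 loops=1 length=7.174

cell (1,1): code 0100 → (1.883,2.000)–(2.000,1.892)
cell (1,2): code 1100 → (1.333,3.000)–(1.883,2.000)
cell (1,3): code 1100 → (1.825,4.000)–(1.333,3.000)
cell (1,4): code 1000 → (2.000,4.124)–(1.825,4.000)
cell (2,1): code 0110 → (2.000,1.892)–(3.000,1.836)
cell (2,4): code 1001 → (3.000,4.025)–(2.000,4.124)
cell (3,1): code 0010 → (3.000,1.836)–(3.162,2.000)
cell (3,2): code 0011 → (3.162,2.000)–(3.629,3.000)
cell (3,3): code 0011 → (3.629,3.000)–(3.027,4.000)
cell (3,4): code 0001 → (3.027,4.000)–(3.000,4.025)
total: 10 segments, chained into 1 closed loop(s), length Σ = 7.173843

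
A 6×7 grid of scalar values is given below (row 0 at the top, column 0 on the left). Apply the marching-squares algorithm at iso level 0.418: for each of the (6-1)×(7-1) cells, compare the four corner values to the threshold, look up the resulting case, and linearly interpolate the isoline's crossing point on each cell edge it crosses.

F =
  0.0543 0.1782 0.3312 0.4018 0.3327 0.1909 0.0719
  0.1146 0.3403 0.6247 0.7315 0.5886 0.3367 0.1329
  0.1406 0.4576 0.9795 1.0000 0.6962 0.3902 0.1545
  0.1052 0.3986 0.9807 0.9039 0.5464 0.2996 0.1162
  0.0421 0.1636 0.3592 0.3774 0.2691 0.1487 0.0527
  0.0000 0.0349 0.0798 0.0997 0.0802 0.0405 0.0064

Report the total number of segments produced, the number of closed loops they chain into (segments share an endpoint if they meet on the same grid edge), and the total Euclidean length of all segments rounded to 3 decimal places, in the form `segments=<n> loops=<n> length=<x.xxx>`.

cell (0,1): code 0100 → (0.296,2.000)–(1.000,1.273)
cell (0,2): code 1100 → (0.049,3.000)–(0.296,2.000)
cell (0,3): code 1100 → (0.333,4.000)–(0.049,3.000)
cell (0,4): code 1000 → (1.000,4.677)–(0.333,4.000)
cell (1,0): code 0100 → (1.662,1.000)–(2.000,0.875)
cell (1,1): code 1110 → (1.000,1.273)–(1.662,1.000)
cell (1,4): code 1001 → (2.000,4.909)–(1.000,4.677)
cell (2,0): code 0010 → (2.000,0.875)–(2.671,1.000)
cell (2,1): code 0111 → (2.671,1.000)–(3.000,1.033)
cell (2,4): code 1001 → (3.000,4.520)–(2.000,4.909)
cell (3,1): code 0010 → (3.000,1.033)–(3.905,2.000)
cell (3,2): code 0011 → (3.905,2.000)–(3.923,3.000)
cell (3,3): code 0011 → (3.923,3.000)–(3.463,4.000)
cell (3,4): code 0001 → (3.463,4.000)–(3.000,4.520)
total: 14 segments, chained into 1 closed loop(s), length Σ = 12.342866

segments=14 loops=1 length=12.343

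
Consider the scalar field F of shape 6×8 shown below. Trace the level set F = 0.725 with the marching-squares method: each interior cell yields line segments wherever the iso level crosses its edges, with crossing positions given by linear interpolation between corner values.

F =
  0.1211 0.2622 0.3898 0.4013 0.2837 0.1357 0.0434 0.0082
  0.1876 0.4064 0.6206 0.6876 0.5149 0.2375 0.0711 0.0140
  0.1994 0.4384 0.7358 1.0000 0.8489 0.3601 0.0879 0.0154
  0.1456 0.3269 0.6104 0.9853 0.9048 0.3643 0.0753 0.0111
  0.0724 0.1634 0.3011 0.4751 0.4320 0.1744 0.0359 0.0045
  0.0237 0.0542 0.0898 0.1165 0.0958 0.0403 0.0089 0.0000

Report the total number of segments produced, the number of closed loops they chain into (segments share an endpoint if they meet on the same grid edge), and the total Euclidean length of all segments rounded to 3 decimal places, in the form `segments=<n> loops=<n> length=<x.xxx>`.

segments=10 loops=1 length=7.380

cell (1,1): code 0100 → (1.906,2.000)–(2.000,1.964)
cell (1,2): code 1100 → (1.120,3.000)–(1.906,2.000)
cell (1,3): code 1100 → (1.629,4.000)–(1.120,3.000)
cell (1,4): code 1000 → (2.000,4.253)–(1.629,4.000)
cell (2,1): code 0010 → (2.000,1.964)–(2.086,2.000)
cell (2,2): code 0111 → (2.086,2.000)–(3.000,2.306)
cell (2,4): code 1001 → (3.000,4.333)–(2.000,4.253)
cell (3,2): code 0010 → (3.000,2.306)–(3.510,3.000)
cell (3,3): code 0011 → (3.510,3.000)–(3.380,4.000)
cell (3,4): code 0001 → (3.380,4.000)–(3.000,4.333)
total: 10 segments, chained into 1 closed loop(s), length Σ = 7.379822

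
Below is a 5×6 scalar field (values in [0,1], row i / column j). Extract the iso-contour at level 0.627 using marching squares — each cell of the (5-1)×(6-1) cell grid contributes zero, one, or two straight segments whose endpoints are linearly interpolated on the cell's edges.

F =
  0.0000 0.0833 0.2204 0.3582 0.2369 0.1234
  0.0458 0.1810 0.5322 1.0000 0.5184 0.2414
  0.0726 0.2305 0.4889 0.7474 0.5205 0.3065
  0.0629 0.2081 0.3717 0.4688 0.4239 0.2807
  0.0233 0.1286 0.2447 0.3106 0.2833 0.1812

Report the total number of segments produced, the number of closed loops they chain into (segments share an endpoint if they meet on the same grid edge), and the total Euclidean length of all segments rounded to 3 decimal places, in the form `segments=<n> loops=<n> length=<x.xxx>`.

cell (0,2): code 0100 → (0.419,3.000)–(1.000,2.203)
cell (0,3): code 1000 → (1.000,3.775)–(0.419,3.000)
cell (1,2): code 0110 → (1.000,2.203)–(2.000,2.534)
cell (1,3): code 1001 → (2.000,3.531)–(1.000,3.775)
cell (2,2): code 0010 → (2.000,2.534)–(2.432,3.000)
cell (2,3): code 0001 → (2.432,3.000)–(2.000,3.531)
total: 6 segments, chained into 1 closed loop(s), length Σ = 5.357555

segments=6 loops=1 length=5.358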